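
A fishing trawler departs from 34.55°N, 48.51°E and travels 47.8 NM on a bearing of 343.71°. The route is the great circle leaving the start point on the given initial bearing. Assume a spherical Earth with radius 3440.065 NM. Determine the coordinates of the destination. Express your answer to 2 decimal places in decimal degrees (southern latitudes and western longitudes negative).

latitude 35.31°, longitude 48.24°

Central angle δ = d/R = 0.013895 rad.
Start latitude φ₁ = 0.603011 rad; initial bearing θ = 5.998871 rad.
sin φ₂ = sin φ₁ cos δ + cos φ₁ sin δ cos θ = (0.567125)(0.999903) + (0.823632)(0.013895)(0.959854) = 0.578055
φ₂ = asin(0.578055) = 0.616343 rad = 35.31°.
For the longitude increment, Δλ = atan2( sin θ sin δ cos φ₁, cos δ − sin φ₁ sin φ₂ ) = atan2(-0.003210, 0.672074) = -0.27°.
λ₂ = 48.51° + -0.27° = 48.24°.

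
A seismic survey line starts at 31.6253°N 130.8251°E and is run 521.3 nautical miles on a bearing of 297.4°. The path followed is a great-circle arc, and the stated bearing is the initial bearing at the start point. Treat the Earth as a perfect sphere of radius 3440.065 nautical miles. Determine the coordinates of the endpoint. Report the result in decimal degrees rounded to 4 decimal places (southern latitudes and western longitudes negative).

The arc subtends δ = 521.3/3440.065 = 0.151538 rad at the centre.
Start latitude φ₁ = 0.551966 rad; initial bearing θ = 5.190609 rad.
Applying the spherical law of cosines for sides, sin φ₂ = sin φ₁ cos δ + cos φ₁ sin δ cos θ = 0.577507, so φ₂ = 35.2754°.
Δλ = atan2( sin θ sin δ cos φ₁ , cos δ − sin φ₁ sin φ₂ ) = atan2(-0.114120, 0.685717) = -0.164913 rad = -9.4488°.
λ₂ = λ₁ + Δλ = 121.3763°.

latitude 35.2754°, longitude 121.3763°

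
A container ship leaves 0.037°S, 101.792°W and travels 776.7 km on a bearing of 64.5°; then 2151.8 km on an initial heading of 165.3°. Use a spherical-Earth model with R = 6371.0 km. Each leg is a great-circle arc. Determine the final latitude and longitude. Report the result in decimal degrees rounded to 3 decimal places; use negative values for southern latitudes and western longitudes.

latitude -15.741°, longitude -90.470°

Apply the spherical direct solution leg by leg, carrying full precision between legs.
Leg 1: from (-0.037°, -101.792°), δ = 776.7/6371 = 0.121912 rad, θ = 64.5° → φ = 2.964°, λ = -95.482°.
Leg 2: from (2.964°, -95.482°), δ = 2151.8/6371 = 0.337749 rad, θ = 165.3° → φ = -15.741°, λ = -90.470°.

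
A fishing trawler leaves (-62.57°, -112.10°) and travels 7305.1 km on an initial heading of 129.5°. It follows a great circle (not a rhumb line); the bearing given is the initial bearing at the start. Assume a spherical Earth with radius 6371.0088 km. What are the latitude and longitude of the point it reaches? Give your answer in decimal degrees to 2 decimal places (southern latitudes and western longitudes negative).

latitude -39.22°, longitude 2.70°

Central angle δ = d/R = 1.146616 rad.
Start latitude φ₁ = -1.092053 rad; initial bearing θ = 2.260201 rad.
sin φ₂ = sin φ₁ cos δ + cos φ₁ sin δ cos θ = (-0.887574)(0.411574) + (0.460665)(0.911376)(-0.636078) = -0.632353
φ₂ = asin(-0.632353) = -0.684587 rad = -39.22°.
Δλ = atan2( sin θ sin δ cos φ₁ , cos δ − sin φ₁ sin φ₂ ) = atan2(0.323958, -0.149686) = 2.003629 rad = 114.80°.
λ₂ = -112.10° + 114.80° = 2.70°.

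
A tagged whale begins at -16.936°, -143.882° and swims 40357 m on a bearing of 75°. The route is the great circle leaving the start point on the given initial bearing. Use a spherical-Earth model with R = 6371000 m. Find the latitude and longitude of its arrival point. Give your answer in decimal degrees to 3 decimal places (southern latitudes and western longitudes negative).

Central angle δ = d/R = 0.006334 rad.
With φ₁ = -16.936° = -0.295589 rad and θ = 75° = 1.308997 rad:
Destination latitude: φ₂ = arcsin( sin φ₁ cos δ + cos φ₁ sin δ cos θ ) = arcsin(-0.289729) = -16.842°.
Then Δλ = atan2(0.005853, 0.915581) = 0.006393 rad, from sin θ sin δ cos φ₁ over cos δ − sin φ₁ sin φ₂.
λ₂ = -143.882° + 0.366° = -143.516°.

latitude -16.842°, longitude -143.516°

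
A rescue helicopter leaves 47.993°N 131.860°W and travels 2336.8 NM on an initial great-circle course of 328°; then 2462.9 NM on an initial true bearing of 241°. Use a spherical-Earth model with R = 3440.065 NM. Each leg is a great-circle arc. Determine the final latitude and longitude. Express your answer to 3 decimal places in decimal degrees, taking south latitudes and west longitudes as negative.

latitude 36.303°, longitude 113.264°

Apply the spherical direct solution leg by leg, carrying full precision between legs.
Leg 1: from (47.993°, -131.860°), δ = 2336.8/3440.065 = 0.679289 rad, θ = 328° → φ = 69.174°, λ = 158.686°.
Leg 2: from (69.174°, 158.686°), δ = 2462.9/3440.065 = 0.715946 rad, θ = 241° → φ = 36.303°, λ = 113.264°.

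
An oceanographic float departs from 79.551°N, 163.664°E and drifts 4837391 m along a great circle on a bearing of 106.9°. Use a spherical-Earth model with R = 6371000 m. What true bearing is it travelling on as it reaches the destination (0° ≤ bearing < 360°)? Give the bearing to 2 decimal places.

δ = 4837391/6371000 = 0.759283 rad (43.5037°).
Start latitude φ₁ = 1.388427 rad; initial bearing θ = 1.865757 rad.
sin φ₂ = sin φ₁ cos δ + cos φ₁ sin δ cos θ = (0.983417)(0.725330) + (0.181360)(0.688401)(-0.290702) = 0.677008
φ₂ = asin(0.677008) = 0.743689 rad = 42.610°.
Then Δλ = atan2(0.119457, 0.059549) = 1.108350 rad, from sin θ sin δ cos φ₁ over cos δ − sin φ₁ sin φ₂.
λ₂ = 163.664° + 63.504° = 227.168°, normalized to (−180°, 180°] → -132.832°.
The forward bearing on arrival equals the back-azimuth from the destination plus 180°.
Back-azimuth from P₂ (42.61°, -132.83°) to P₁ (79.55°, 163.66°), with Δλ' = λ₁ − λ₂ = 296.50°: atan2( sin Δλ' cos φ₁ , cos φ₂ sin φ₁ − sin φ₂ cos φ₁ cos Δλ' ) = 346.36°.
Final bearing = (346.36° + 180°) mod 360° = 166.36°.

final bearing 166.36°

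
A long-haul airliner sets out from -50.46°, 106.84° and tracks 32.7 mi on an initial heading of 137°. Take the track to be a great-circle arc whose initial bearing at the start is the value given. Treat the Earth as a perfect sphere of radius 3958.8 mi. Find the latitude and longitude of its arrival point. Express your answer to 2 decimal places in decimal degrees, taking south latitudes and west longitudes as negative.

Angular distance δ = d/R = 32.7 / 3958.8 = 0.008260 rad.
With φ₁ = -50.46° = -0.880693 rad and θ = 137° = 2.391101 rad:
sin φ₂ = sin φ₁ cos δ + cos φ₁ sin δ cos θ = (-0.771180)(0.999966) + (0.636617)(0.008260)(-0.731354) = -0.775000
φ₂ = asin(-0.775000) = -0.886715 rad = -50.81°.
For the longitude increment, Δλ = atan2( sin θ sin δ cos φ₁, cos δ − sin φ₁ sin φ₂ ) = atan2(0.003586, 0.402301) = 0.51°.
λ₂ = λ₁ + Δλ = 107.35°.

latitude -50.81°, longitude 107.35°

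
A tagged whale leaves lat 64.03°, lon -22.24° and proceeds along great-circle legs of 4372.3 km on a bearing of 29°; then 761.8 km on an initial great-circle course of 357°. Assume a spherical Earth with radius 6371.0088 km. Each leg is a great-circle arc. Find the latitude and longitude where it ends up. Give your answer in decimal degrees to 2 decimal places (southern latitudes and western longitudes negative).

Apply the spherical direct solution leg by leg, carrying full precision between legs.
Leg 1: from (64.03°, -22.24°), δ = 4372.3/6371.0088 = 0.686281 rad, θ = 29° → φ = 69.75°, λ = 95.20°.
Leg 2: from (69.75°, 95.20°), δ = 761.8/6371.0088 = 0.119573 rad, θ = 357° → φ = 76.59°, λ = 93.65°.

latitude 76.59°, longitude 93.65°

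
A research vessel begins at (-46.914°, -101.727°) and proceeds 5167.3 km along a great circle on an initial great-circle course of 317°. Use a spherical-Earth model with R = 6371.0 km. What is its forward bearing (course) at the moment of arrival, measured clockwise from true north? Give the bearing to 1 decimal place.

final bearing 331.9°

δ = 5167.3/6371 = 0.811066 rad (46.4706°).
Converting: φ₁ = -0.818804 rad, θ = 5.532694 rad.
sin φ₂ = sin φ₁ cos δ + cos φ₁ sin δ cos θ = (-0.730329)(0.688726) + (0.683095)(0.725022)(0.731354) = -0.140787
φ₂ = asin(-0.140787) = -0.141257 rad = -8.093°.
Δλ = atan2( sin θ sin δ cos φ₁ , cos δ − sin φ₁ sin φ₂ ) = atan2(-0.337766, 0.585905) = -0.522950 rad = -29.963°.
Hence λ₂ = -101.727° + -29.963° = -131.690°.
The forward bearing on arrival equals the back-azimuth from the destination plus 180°.
Back-azimuth from P₂ (-8.1°, -131.7°) to P₁ (-46.9°, -101.7°), with Δλ' = λ₁ − λ₂ = 30.0°: atan2( sin Δλ' cos φ₁ , cos φ₂ sin φ₁ − sin φ₂ cos φ₁ cos Δλ' ) = 151.9°.
Final bearing = (151.9° + 180°) mod 360° = 331.9°.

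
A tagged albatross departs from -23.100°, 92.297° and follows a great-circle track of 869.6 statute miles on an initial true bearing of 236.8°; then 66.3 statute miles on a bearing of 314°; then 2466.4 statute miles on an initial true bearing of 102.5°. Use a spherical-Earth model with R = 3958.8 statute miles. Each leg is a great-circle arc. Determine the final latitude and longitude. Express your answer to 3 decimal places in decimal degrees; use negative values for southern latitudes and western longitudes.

Apply the spherical direct solution leg by leg, carrying full precision between legs.
Leg 1: from (-23.100°, 92.297°), δ = 869.6/3958.8 = 0.219663 rad, θ = 236.8° → φ = -29.515°, λ = 80.203°.
Leg 2: from (-29.515°, 80.203°), δ = 66.3/3958.8 = 0.016747 rad, θ = 314° → φ = -28.847°, λ = 79.415°.
Leg 3: from (-28.847°, 79.415°), δ = 2466.4/3958.8 = 0.623017 rad, θ = 102.5° → φ = -30.162°, λ = 120.627°.

latitude -30.162°, longitude 120.627°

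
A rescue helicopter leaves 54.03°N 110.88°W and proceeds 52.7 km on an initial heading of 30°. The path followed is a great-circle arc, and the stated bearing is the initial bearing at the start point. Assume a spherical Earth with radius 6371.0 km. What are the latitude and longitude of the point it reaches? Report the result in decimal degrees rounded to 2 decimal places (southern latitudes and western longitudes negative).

latitude 54.44°, longitude -110.47°

Angular distance δ = d/R = 52.7 / 6371 = 0.008272 rad.
Start latitude φ₁ = 0.943001 rad; initial bearing θ = 0.523599 rad.
Applying the spherical law of cosines for sides, sin φ₂ = sin φ₁ cos δ + cos φ₁ sin δ cos θ = 0.813505, so φ₂ = 54.44°.
Then Δλ = atan2(0.002429, 0.341577) = 0.007112 rad, from sin θ sin δ cos φ₁ over cos δ − sin φ₁ sin φ₂.
λ₂ = -110.88° + 0.41° = -110.47°.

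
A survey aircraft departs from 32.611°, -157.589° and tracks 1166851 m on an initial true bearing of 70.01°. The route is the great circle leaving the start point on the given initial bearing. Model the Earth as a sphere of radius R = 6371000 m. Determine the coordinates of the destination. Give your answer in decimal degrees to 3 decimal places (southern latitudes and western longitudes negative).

latitude 35.617°, longitude -145.435°

The arc subtends δ = 1166851/6371000 = 0.183150 rad at the centre.
Start latitude φ₁ = 0.569169 rad; initial bearing θ = 1.221905 rad.
Applying the spherical law of cosines for sides, sin φ₂ = sin φ₁ cos δ + cos φ₁ sin δ cos θ = 0.582365, so φ₂ = 35.617°.
Δλ = atan2( sin θ sin δ cos φ₁ , cos δ − sin φ₁ sin φ₂ ) = atan2(0.144173, 0.669419) = 0.212129 rad = 12.154°.
Hence λ₂ = -157.589° + 12.154° = -145.435°.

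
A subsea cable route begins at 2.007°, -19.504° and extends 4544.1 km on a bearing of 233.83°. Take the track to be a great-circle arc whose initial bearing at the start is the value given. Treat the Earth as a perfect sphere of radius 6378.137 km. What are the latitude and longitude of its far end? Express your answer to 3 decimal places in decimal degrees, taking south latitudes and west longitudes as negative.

δ = 4544.1/6378.137 = 0.712449 rad (40.8203°).
With φ₁ = 2.007° = 0.035029 rad and θ = 233.83° = 4.081103 rad:
sin φ₂ = sin φ₁ cos δ + cos φ₁ sin δ cos θ = (0.035022)(0.756763) + (0.999387)(0.653689)(-0.590183) = -0.359057
φ₂ = asin(-0.359057) = -0.367257 rad = -21.042°.
For the longitude increment, Δλ = atan2( sin θ sin δ cos φ₁, cos δ − sin φ₁ sin φ₂ ) = atan2(-0.527380, 0.769338) = -34.431°.
λ₂ = λ₁ + Δλ = -53.935°.

latitude -21.042°, longitude -53.935°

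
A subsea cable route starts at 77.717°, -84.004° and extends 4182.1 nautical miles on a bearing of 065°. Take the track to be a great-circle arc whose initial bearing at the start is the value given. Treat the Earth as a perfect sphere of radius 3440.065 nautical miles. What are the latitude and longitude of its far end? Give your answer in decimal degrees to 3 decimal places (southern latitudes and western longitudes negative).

Angular distance δ = d/R = 4182.1 / 3440.065 = 1.215704 rad.
Converting: φ₁ = 1.356418 rad, θ = 1.134464 rad.
Applying the spherical law of cosines for sides, sin φ₂ = sin φ₁ cos δ + cos φ₁ sin δ cos θ = 0.424017, so φ₂ = 25.088°.
Then Δλ = atan2(0.180780, -0.066634) = 1.923937 rad, from sin θ sin δ cos φ₁ over cos δ − sin φ₁ sin φ₂.
Hence λ₂ = -84.004° + 110.233° = 26.229°.

latitude 25.088°, longitude 26.229°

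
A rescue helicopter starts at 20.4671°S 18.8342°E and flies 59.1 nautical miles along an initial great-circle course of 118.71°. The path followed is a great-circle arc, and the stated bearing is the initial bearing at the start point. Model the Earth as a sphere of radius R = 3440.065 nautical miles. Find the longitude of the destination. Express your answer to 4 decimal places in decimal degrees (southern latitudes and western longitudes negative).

longitude 19.7586°

Angular distance δ = d/R = 59.1 / 3440.065 = 0.017180 rad.
Converting: φ₁ = -0.357218 rad, θ = 2.071880 rad.
Applying the spherical law of cosines for sides, sin φ₂ = sin φ₁ cos δ + cos φ₁ sin δ cos θ = -0.357349, so φ₂ = -20.9375°.
Δλ = atan2( sin θ sin δ cos φ₁ , cos δ − sin φ₁ sin φ₂ ) = atan2(0.014116, 0.874898) = 0.016133 rad = 0.9244°.
λ₂ = 18.8342° + 0.9244° = 19.7586°.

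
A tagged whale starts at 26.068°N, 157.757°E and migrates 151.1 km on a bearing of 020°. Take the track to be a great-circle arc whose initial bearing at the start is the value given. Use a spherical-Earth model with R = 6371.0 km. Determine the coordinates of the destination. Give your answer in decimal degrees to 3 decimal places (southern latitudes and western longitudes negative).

latitude 27.344°, longitude 158.280°

The arc subtends δ = 151.1/6371 = 0.023717 rad at the centre.
Start latitude φ₁ = 0.454972 rad; initial bearing θ = 0.349066 rad.
Destination latitude: φ₂ = arcsin( sin φ₁ cos δ + cos φ₁ sin δ cos θ ) = arcsin(0.459331) = 27.344°.
Δλ = atan2( sin θ sin δ cos φ₁ , cos δ − sin φ₁ sin φ₂ ) = atan2(0.007286, 0.797871) = 0.009131 rad = 0.523°.
λ₂ = 157.757° + 0.523° = 158.280°.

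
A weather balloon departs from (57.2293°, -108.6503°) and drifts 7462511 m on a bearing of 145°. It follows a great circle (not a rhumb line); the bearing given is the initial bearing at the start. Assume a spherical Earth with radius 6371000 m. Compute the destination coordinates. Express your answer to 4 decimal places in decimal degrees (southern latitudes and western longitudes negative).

Central angle δ = d/R = 1.171325 rad.
With φ₁ = 57.2293° = 0.998840 rad and θ = 145° = 2.530727 rad:
sin φ₂ = sin φ₁ cos δ + cos φ₁ sin δ cos θ = (0.840844)(0.388931) + (0.541278)(0.921267)(-0.819152) = -0.081449
φ₂ = asin(-0.081449) = -0.081540 rad = -4.6719°.
Then Δλ = atan2(0.286021, 0.457418) = 0.558811 rad, from sin θ sin δ cos φ₁ over cos δ − sin φ₁ sin φ₂.
λ₂ = -108.6503° + 32.0175° = -76.6328°.

latitude -4.6719°, longitude -76.6328°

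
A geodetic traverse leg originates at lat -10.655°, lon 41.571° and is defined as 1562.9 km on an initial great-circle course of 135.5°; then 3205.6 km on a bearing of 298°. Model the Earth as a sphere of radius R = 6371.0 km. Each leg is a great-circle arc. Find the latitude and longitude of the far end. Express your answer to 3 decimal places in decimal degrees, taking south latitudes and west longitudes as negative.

latitude -5.404°, longitude 26.721°

Apply the spherical direct solution leg by leg, carrying full precision between legs.
Leg 1: from (-10.655°, 41.571°), δ = 1562.9/6371 = 0.245315 rad, θ = 135.5° → φ = -20.462°, λ = 52.039°.
Leg 2: from (-20.462°, 52.039°), δ = 3205.6/6371 = 0.503155 rad, θ = 298° → φ = -5.404°, λ = 26.721°.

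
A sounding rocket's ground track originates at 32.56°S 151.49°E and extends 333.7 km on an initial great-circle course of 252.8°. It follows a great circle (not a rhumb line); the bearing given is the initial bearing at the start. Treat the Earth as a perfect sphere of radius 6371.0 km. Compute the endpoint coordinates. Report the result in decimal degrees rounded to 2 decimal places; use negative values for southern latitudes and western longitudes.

latitude -33.40°, longitude 148.06°

Angular distance δ = d/R = 333.7 / 6371 = 0.052378 rad.
With φ₁ = -32.56° = -0.568279 rad and θ = 252.8° = 4.412192 rad:
Applying the spherical law of cosines for sides, sin φ₂ = sin φ₁ cos δ + cos φ₁ sin δ cos θ = -0.550493, so φ₂ = -33.40°.
Δλ = atan2( sin θ sin δ cos φ₁ , cos δ − sin φ₁ sin φ₂ ) = atan2(-0.042152, 0.702363) = -0.059943 rad = -3.43°.
λ₂ = λ₁ + Δλ = 148.06°.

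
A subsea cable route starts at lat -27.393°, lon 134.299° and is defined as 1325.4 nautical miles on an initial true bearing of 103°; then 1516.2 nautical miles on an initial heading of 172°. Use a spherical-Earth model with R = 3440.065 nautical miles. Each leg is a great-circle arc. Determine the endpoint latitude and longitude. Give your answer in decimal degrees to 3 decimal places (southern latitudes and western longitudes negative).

Apply the spherical direct solution leg by leg, carrying full precision between legs.
Leg 1: from (-27.393°, 134.299°), δ = 1325.4/3440.065 = 0.385283 rad, θ = 103° → φ = -30.094°, λ = 159.338°.
Leg 2: from (-30.094°, 159.338°), δ = 1516.2/3440.065 = 0.440747 rad, θ = 172° → φ = -54.987°, λ = 165.278°.

latitude -54.987°, longitude 165.278°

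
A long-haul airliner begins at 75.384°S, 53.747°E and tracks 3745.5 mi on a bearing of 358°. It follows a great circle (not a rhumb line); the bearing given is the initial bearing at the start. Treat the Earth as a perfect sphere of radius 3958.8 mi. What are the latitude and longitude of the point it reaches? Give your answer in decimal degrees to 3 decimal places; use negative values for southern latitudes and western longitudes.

δ = 3745.5/3958.8 = 0.946120 rad (54.2087°).
With φ₁ = -75.384° = -1.315699 rad and θ = 358° = 6.248279 rad:
sin φ₂ = sin φ₁ cos δ + cos φ₁ sin δ cos θ = (-0.967639)(0.584835) + (0.252340)(0.811152)(0.999391) = -0.361348
φ₂ = asin(-0.361348) = -0.369713 rad = -21.183°.
For the longitude increment, Δλ = atan2( sin θ sin δ cos φ₁, cos δ − sin φ₁ sin φ₂ ) = atan2(-0.007143, 0.235181) = -1.740°.
Hence λ₂ = 53.747° + -1.740° = 52.007°.

latitude -21.183°, longitude 52.007°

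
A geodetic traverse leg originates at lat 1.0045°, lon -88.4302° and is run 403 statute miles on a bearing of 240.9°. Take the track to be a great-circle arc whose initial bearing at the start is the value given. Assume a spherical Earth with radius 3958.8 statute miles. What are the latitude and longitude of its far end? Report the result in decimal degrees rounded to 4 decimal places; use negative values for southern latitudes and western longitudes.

The arc subtends δ = 403/3958.8 = 0.101799 rad at the centre.
With φ₁ = 1.0045° = 0.017532 rad and θ = 240.9° = 4.204498 rad:
Applying the spherical law of cosines for sides, sin φ₂ = sin φ₁ cos δ + cos φ₁ sin δ cos θ = -0.031975, so φ₂ = -1.8323°.
For the longitude increment, Δλ = atan2( sin θ sin δ cos φ₁, cos δ − sin φ₁ sin φ₂ ) = atan2(-0.088782, 0.995384) = -5.0969°.
λ₂ = -88.4302° + -5.0969° = -93.5271°.

latitude -1.8323°, longitude -93.5271°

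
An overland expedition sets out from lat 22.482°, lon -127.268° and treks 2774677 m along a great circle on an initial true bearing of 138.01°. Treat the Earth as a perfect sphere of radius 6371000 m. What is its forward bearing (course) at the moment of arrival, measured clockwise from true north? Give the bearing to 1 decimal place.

final bearing 141.7°

Central angle δ = d/R = 0.435517 rad.
Start latitude φ₁ = 0.392385 rad; initial bearing θ = 2.408729 rad.
Applying the spherical law of cosines for sides, sin φ₂ = sin φ₁ cos δ + cos φ₁ sin δ cos θ = 0.056962, so φ₂ = 3.265°.
For the longitude increment, Δλ = atan2( sin θ sin δ cos φ₁, cos δ − sin φ₁ sin φ₂ ) = atan2(0.260787, 0.884870) = 16.421°.
Hence λ₂ = -127.268° + 16.421° = -110.847°.
The forward bearing on arrival equals the back-azimuth from the destination plus 180°.
Back-azimuth from P₂ (3.3°, -110.8°) to P₁ (22.5°, -127.3°), with Δλ' = λ₁ − λ₂ = -16.4°: atan2( sin Δλ' cos φ₁ , cos φ₂ sin φ₁ − sin φ₂ cos φ₁ cos Δλ' ) = 321.7°.
Final bearing = (321.7° + 180°) mod 360° = 141.7°.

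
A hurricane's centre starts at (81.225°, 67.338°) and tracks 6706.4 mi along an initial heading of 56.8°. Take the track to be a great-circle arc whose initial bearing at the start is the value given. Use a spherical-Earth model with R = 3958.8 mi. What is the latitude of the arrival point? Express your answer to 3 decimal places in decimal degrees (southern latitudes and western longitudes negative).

The arc subtends δ = 6706.4/3958.8 = 1.694049 rad at the centre.
With φ₁ = 81.225° = 1.417644 rad and θ = 56.8° = 0.991347 rad:
sin φ₂ = sin φ₁ cos δ + cos φ₁ sin δ cos θ = (0.988295)(-0.122941) + (0.152555)(0.992414)(0.547563) = -0.038602
φ₂ = asin(-0.038602) = -0.038612 rad = -2.212°.
Δλ = atan2( sin θ sin δ cos φ₁ , cos δ − sin φ₁ sin φ₂ ) = atan2(0.126684, -0.084790) = 2.160625 rad = 123.795°.
λ₂ = 67.338° + 123.795° = 191.133°, normalized to (−180°, 180°] → -168.867°.

latitude -2.212°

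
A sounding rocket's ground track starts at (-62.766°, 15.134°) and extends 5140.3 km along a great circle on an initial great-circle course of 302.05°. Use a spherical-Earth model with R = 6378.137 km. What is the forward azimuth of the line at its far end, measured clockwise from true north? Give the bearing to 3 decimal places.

final bearing 334.402°

δ = 5140.3/6378.137 = 0.805925 rad (46.1761°).
Start latitude φ₁ = -1.095473 rad; initial bearing θ = 5.271767 rad.
sin φ₂ = sin φ₁ cos δ + cos φ₁ sin δ cos θ = (-0.889145)(0.692444) + (0.457626)(0.721471)(0.530659) = -0.440479
φ₂ = asin(-0.440479) = -0.456132 rad = -26.134°.
Δλ = atan2( sin θ sin δ cos φ₁ , cos δ − sin φ₁ sin φ₂ ) = atan2(-0.279842, 0.300795) = -0.749328 rad = -42.933°.
λ₂ = 15.134° + -42.933° = -27.799°.
The forward bearing on arrival equals the back-azimuth from the destination plus 180°.
Back-azimuth from P₂ (-26.134°, -27.799°) to P₁ (-62.766°, 15.134°), with Δλ' = λ₁ − λ₂ = 42.933°: atan2( sin Δλ' cos φ₁ , cos φ₂ sin φ₁ − sin φ₂ cos φ₁ cos Δλ' ) = 154.402°.
Final bearing = (154.402° + 180°) mod 360° = 334.402°.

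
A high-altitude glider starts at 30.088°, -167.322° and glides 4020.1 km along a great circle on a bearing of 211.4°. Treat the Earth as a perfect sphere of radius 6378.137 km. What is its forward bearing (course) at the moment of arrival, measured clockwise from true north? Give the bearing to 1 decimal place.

final bearing 206.8°

Angular distance δ = d/R = 4020.1 / 6378.137 = 0.630294 rad.
Converting: φ₁ = 0.525135 rad, θ = 3.689626 rad.
Applying the spherical law of cosines for sides, sin φ₂ = sin φ₁ cos δ + cos φ₁ sin δ cos θ = -0.030281, so φ₂ = -1.735°.
Δλ = atan2( sin θ sin δ cos φ₁ , cos δ − sin φ₁ sin φ₂ ) = atan2(-0.265698, 0.823035) = -0.312265 rad = -17.891°.
λ₂ = -167.322° + -17.891° = -185.213°, normalized to (−180°, 180°] → 174.787°.
The forward bearing on arrival equals the back-azimuth from the destination plus 180°.
Back-azimuth from P₂ (-1.7°, 174.8°) to P₁ (30.1°, -167.3°), with Δλ' = λ₁ − λ₂ = -342.1°: atan2( sin Δλ' cos φ₁ , cos φ₂ sin φ₁ − sin φ₂ cos φ₁ cos Δλ' ) = 26.8°.
Final bearing = (26.8° + 180°) mod 360° = 206.8°.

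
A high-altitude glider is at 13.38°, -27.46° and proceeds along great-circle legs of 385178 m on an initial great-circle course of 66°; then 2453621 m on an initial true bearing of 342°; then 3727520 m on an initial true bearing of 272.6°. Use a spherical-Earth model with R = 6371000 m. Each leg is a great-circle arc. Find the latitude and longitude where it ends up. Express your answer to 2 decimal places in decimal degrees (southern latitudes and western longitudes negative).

Apply the spherical direct solution leg by leg, carrying full precision between legs.
Leg 1: from (13.38°, -27.46°), δ = 385178/6371000 = 0.060458 rad, θ = 66° → φ = 14.77°, λ = -24.19°.
Leg 2: from (14.77°, -24.19°), δ = 2453621/6371000 = 0.385123 rad, θ = 342° → φ = 35.57°, λ = -32.39°.
Leg 3: from (35.57°, -32.39°), δ = 3727520/6371000 = 0.585076 rad, θ = 272.6° → φ = 30.35°, λ = -72.13°.

latitude 30.35°, longitude -72.13°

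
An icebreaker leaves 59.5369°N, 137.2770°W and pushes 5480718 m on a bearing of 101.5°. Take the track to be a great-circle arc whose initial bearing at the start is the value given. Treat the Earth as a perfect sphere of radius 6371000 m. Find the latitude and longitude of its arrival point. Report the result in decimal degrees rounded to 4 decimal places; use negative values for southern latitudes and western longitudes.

δ = 5480718/6371000 = 0.860260 rad (49.2893°).
Start latitude φ₁ = 1.039115 rad; initial bearing θ = 1.771509 rad.
Destination latitude: φ₂ = arcsin( sin φ₁ cos δ + cos φ₁ sin δ cos θ ) = arcsin(0.485585) = 29.0508°.
Then Δλ = atan2(0.376585, 0.233687) = 1.015408 rad, from sin θ sin δ cos φ₁ over cos δ − sin φ₁ sin φ₂.
Hence λ₂ = -137.2770° + 58.1786° = -79.0984°.

latitude 29.0508°, longitude -79.0984°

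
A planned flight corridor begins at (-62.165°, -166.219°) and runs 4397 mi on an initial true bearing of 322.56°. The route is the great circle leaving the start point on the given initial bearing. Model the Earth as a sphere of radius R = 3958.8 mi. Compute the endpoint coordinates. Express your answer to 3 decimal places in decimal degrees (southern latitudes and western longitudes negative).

Central angle δ = d/R = 1.110690 rad.
Converting: φ₁ = -1.084984 rad, θ = 5.629734 rad.
sin φ₂ = sin φ₁ cos δ + cos φ₁ sin δ cos θ = (-0.884296)(0.444043) + (0.466927)(0.896005)(0.793990) = -0.060485
φ₂ = asin(-0.060485) = -0.060522 rad = -3.468°.
For the longitude increment, Δλ = atan2( sin θ sin δ cos φ₁, cos δ − sin φ₁ sin φ₂ ) = atan2(-0.254339, 0.390557) = -33.073°.
λ₂ = -166.219° + -33.073° = -199.292°, normalized to (−180°, 180°] → 160.708°.

latitude -3.468°, longitude 160.708°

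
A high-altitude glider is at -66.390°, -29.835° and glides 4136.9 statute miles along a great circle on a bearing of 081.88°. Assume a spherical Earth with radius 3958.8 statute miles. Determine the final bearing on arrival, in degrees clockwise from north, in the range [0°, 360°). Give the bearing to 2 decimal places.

Central angle δ = d/R = 1.044988 rad.
Converting: φ₁ = -1.158724 rad, θ = 1.429076 rad.
Destination latitude: φ₂ = arcsin( sin φ₁ cos δ + cos φ₁ sin δ cos θ ) = arcsin(-0.410969) = -24.266°.
Δλ = atan2( sin θ sin δ cos φ₁ , cos δ − sin φ₁ sin φ₂ ) = atan2(0.342935, 0.125344) = 1.220378 rad = 69.922°.
Hence λ₂ = -29.835° + 69.922° = 40.087°.
The forward bearing on arrival equals the back-azimuth from the destination plus 180°.
Back-azimuth from P₂ (-24.27°, 40.09°) to P₁ (-66.39°, -29.84°), with Δλ' = λ₁ − λ₂ = -69.92°: atan2( sin Δλ' cos φ₁ , cos φ₂ sin φ₁ − sin φ₂ cos φ₁ cos Δλ' ) = 205.78°.
Final bearing = (205.78° + 180°) mod 360° = 25.78°.

final bearing 25.78°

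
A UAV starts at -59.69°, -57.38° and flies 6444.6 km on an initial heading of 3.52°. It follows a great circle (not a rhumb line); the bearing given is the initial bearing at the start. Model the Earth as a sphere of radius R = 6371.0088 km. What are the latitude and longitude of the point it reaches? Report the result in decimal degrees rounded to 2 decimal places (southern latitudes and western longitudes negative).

latitude -1.78°, longitude -54.40°

Angular distance δ = d/R = 6444.6 / 6371.0088 = 1.011551 rad.
Converting: φ₁ = -1.041787 rad, θ = 0.061436 rad.
sin φ₂ = sin φ₁ cos δ + cos φ₁ sin δ cos θ = (-0.863307)(0.530547) + (0.504678)(0.847656)(0.998113) = -0.031039
φ₂ = asin(-0.031039) = -0.031044 rad = -1.78°.
Δλ = atan2( sin θ sin δ cos φ₁ , cos δ − sin φ₁ sin φ₂ ) = atan2(0.026265, 0.503751) = 0.052092 rad = 2.98°.
λ₂ = λ₁ + Δλ = -54.40°.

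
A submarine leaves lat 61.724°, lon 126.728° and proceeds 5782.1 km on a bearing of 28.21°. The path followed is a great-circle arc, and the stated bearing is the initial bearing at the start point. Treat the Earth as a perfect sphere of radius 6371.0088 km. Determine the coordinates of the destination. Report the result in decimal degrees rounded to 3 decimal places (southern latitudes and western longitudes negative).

latitude 60.593°, longitude -102.616°

The arc subtends δ = 5782.1/6371.0088 = 0.907564 rad at the centre.
Start latitude φ₁ = 1.077287 rad; initial bearing θ = 0.492357 rad.
Destination latitude: φ₂ = arcsin( sin φ₁ cos δ + cos φ₁ sin δ cos θ ) = arcsin(0.871157) = 60.593°.
For the longitude increment, Δλ = atan2( sin θ sin δ cos φ₁, cos δ − sin φ₁ sin φ₂ ) = atan2(0.176458, -0.151540) = 130.656°.
λ₂ = 126.728° + 130.656° = 257.384°, normalized to (−180°, 180°] → -102.616°.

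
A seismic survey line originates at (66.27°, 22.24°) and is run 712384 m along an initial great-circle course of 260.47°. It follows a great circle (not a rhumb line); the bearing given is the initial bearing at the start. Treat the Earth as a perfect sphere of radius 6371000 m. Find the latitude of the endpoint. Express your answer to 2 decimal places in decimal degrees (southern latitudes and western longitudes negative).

The arc subtends δ = 712384/6371000 = 0.111817 rad at the centre.
Start latitude φ₁ = 1.156630 rad; initial bearing θ = 4.546059 rad.
sin φ₂ = sin φ₁ cos δ + cos φ₁ sin δ cos θ = (0.915452)(0.993755) + (0.402427)(0.111584)(-0.165564) = 0.902300
φ₂ = asin(0.902300) = 1.125076 rad = 64.46°.
For the longitude increment, Δλ = atan2( sin θ sin δ cos φ₁, cos δ − sin φ₁ sin φ₂ ) = atan2(-0.044285, 0.167742) = -14.79°.
Hence λ₂ = 22.24° + -14.79° = 7.45°.

latitude 64.46°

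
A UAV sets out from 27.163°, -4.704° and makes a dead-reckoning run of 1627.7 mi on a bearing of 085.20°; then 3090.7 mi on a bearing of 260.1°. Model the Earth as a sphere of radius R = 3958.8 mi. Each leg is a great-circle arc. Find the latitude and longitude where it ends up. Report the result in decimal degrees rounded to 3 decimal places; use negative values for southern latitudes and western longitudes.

Apply the spherical direct solution leg by leg, carrying full precision between legs.
Leg 1: from (27.163°, -4.704°), δ = 1627.7/3958.8 = 0.411160 rad, θ = 85.2° → φ = 26.630°, λ = 21.754°.
Leg 2: from (26.630°, 21.754°), δ = 3090.7/3958.8 = 0.780716 rad, θ = 260.1° → φ = 12.138°, λ = -23.413°.

latitude 12.138°, longitude -23.413°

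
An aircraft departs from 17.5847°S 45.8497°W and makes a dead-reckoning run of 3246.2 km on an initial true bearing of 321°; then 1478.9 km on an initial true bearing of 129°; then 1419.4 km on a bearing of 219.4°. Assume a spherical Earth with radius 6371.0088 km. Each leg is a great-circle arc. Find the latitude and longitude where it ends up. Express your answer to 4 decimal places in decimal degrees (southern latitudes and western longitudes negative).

latitude -12.6156°, longitude -61.7659°

Apply the spherical direct solution leg by leg, carrying full precision between legs.
Leg 1: from (-17.5847°, -45.8497°), δ = 3246.2/6371.0088 = 0.509527 rad, θ = 321° → φ = 5.6017°, λ = -63.8145°.
Leg 2: from (5.6017°, -63.8145°), δ = 1478.9/6371.0088 = 0.232130 rad, θ = 129° → φ = -2.8138°, λ = -53.5031°.
Leg 3: from (-2.8138°, -53.5031°), δ = 1419.4/6371.0088 = 0.222790 rad, θ = 219.4° → φ = -12.6156°, λ = -61.7659°.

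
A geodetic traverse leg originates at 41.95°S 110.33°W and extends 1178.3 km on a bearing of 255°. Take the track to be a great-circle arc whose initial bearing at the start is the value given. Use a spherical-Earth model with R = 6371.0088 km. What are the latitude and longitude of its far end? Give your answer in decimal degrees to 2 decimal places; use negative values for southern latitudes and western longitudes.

latitude -43.83°, longitude -124.58°

Central angle δ = d/R = 0.184947 rad.
Converting: φ₁ = -0.732166 rad, θ = 4.450590 rad.
Destination latitude: φ₂ = arcsin( sin φ₁ cos δ + cos φ₁ sin δ cos θ ) = arcsin(-0.692480) = -43.83°.
For the longitude increment, Δλ = atan2( sin θ sin δ cos φ₁, cos δ − sin φ₁ sin φ₂ ) = atan2(-0.132107, 0.520036) = -14.25°.
λ₂ = λ₁ + Δλ = -124.58°.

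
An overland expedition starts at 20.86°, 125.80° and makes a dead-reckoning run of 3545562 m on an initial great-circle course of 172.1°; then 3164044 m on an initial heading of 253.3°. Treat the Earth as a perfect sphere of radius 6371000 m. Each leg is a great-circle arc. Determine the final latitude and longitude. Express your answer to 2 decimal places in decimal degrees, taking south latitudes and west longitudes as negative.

Apply the spherical direct solution leg by leg, carrying full precision between legs.
Leg 1: from (20.86°, 125.80°), δ = 3545562/6371000 = 0.556516 rad, θ = 172.1° → φ = -10.75°, λ = 130.04°.
Leg 2: from (-10.75°, 130.04°), δ = 3164044/6371000 = 0.496632 rad, θ = 253.3° → φ = -17.37°, λ = 101.47°.

latitude -17.37°, longitude 101.47°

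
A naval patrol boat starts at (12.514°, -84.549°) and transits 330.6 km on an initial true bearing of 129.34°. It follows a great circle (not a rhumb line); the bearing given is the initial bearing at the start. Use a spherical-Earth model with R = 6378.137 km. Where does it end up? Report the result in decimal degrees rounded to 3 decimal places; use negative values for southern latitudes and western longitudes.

latitude 10.622°, longitude -82.212°

The arc subtends δ = 330.6/6378.137 = 0.051833 rad at the centre.
Start latitude φ₁ = 0.218411 rad; initial bearing θ = 2.257409 rad.
Applying the spherical law of cosines for sides, sin φ₂ = sin φ₁ cos δ + cos φ₁ sin δ cos θ = 0.184324, so φ₂ = 10.622°.
Then Δλ = atan2(0.039118, 0.958718) = 0.040780 rad, from sin θ sin δ cos φ₁ over cos δ − sin φ₁ sin φ₂.
Hence λ₂ = -84.549° + 2.337° = -82.212°.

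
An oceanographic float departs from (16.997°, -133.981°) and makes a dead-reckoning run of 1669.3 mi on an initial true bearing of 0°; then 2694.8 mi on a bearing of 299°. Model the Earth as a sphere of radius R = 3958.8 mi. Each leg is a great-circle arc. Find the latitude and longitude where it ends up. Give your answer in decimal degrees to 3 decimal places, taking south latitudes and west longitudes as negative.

latitude 47.831°, longitude 170.941°

Apply the spherical direct solution leg by leg, carrying full precision between legs.
Leg 1: from (16.997°, -133.981°), δ = 1669.3/3958.8 = 0.421668 rad, θ = 0° → φ = 41.157°, λ = -133.981°.
Leg 2: from (41.157°, -133.981°), δ = 2694.8/3958.8 = 0.680711 rad, θ = 299° → φ = 47.831°, λ = 170.941°.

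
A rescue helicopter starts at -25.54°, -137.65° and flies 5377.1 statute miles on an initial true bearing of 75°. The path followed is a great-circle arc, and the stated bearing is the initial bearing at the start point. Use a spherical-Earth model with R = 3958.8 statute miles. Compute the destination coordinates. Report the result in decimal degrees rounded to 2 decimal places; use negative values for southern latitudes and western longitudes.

latitude 7.89°, longitude -65.24°

The arc subtends δ = 5377.1/3958.8 = 1.358265 rad at the centre.
Start latitude φ₁ = -0.445757 rad; initial bearing θ = 1.308997 rad.
sin φ₂ = sin φ₁ cos δ + cos φ₁ sin δ cos θ = (-0.431141)(0.210935) + (0.902285)(0.977500)(0.258819) = 0.137331
φ₂ = asin(0.137331) = 0.137767 rad = 7.89°.
Then Δλ = atan2(0.851930, 0.270144) = 1.263730 rad, from sin θ sin δ cos φ₁ over cos δ − sin φ₁ sin φ₂.
λ₂ = λ₁ + Δλ = -65.24°.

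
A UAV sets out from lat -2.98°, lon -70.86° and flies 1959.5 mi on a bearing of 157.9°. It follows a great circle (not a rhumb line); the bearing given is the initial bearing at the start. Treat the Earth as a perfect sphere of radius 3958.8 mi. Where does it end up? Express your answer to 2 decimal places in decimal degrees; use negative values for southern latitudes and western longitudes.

The arc subtends δ = 1959.5/3958.8 = 0.494973 rad at the centre.
Start latitude φ₁ = -0.052011 rad; initial bearing θ = 2.755875 rad.
sin φ₂ = sin φ₁ cos δ + cos φ₁ sin δ cos θ = (-0.051987)(0.879981) + (0.998648)(0.475008)(-0.926529) = -0.485261
φ₂ = asin(-0.485261) = -0.506662 rad = -29.03°.
Δλ = atan2( sin θ sin δ cos φ₁ , cos δ − sin φ₁ sin φ₂ ) = atan2(0.178468, 0.854754) = 0.205837 rad = 11.79°.
Hence λ₂ = -70.86° + 11.79° = -59.07°.

latitude -29.03°, longitude -59.07°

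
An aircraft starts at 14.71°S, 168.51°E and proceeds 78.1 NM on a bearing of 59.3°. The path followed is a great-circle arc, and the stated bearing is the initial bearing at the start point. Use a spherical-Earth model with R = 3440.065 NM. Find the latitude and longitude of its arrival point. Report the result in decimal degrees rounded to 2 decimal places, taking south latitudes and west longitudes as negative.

The arc subtends δ = 78.1/3440.065 = 0.022703 rad at the centre.
Converting: φ₁ = -0.256738 rad, θ = 1.034980 rad.
Applying the spherical law of cosines for sides, sin φ₂ = sin φ₁ cos δ + cos φ₁ sin δ cos θ = -0.242651, so φ₂ = -14.04°.
For the longitude increment, Δλ = atan2( sin θ sin δ cos φ₁, cos δ − sin φ₁ sin φ₂ ) = atan2(0.018880, 0.938127) = 1.15°.
λ₂ = 168.51° + 1.15° = 169.66°.

latitude -14.04°, longitude 169.66°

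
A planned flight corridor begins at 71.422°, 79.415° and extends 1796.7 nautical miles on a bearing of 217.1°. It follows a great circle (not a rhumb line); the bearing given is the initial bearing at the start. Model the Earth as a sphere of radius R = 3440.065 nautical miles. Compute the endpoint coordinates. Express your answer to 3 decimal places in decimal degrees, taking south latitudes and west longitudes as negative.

The arc subtends δ = 1796.7/3440.065 = 0.522287 rad at the centre.
Start latitude φ₁ = 1.246549 rad; initial bearing θ = 3.789110 rad.
sin φ₂ = sin φ₁ cos δ + cos φ₁ sin δ cos θ = (0.947891)(0.866681) + (0.318595)(0.498863)(-0.797584) = 0.694754
φ₂ = asin(0.694754) = 0.768078 rad = 44.008°.
Δλ = atan2( sin θ sin δ cos φ₁ , cos δ − sin φ₁ sin φ₂ ) = atan2(-0.095871, 0.208130) = -0.431660 rad = -24.732°.
λ₂ = 79.415° + -24.732° = 54.683°.

latitude 44.008°, longitude 54.683°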